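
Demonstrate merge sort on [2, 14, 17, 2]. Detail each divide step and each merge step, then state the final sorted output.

Merge sort trace:

Split: [2, 14, 17, 2] -> [2, 14] and [17, 2]
  Split: [2, 14] -> [2] and [14]
  Merge: [2] + [14] -> [2, 14]
  Split: [17, 2] -> [17] and [2]
  Merge: [17] + [2] -> [2, 17]
Merge: [2, 14] + [2, 17] -> [2, 2, 14, 17]

Final sorted array: [2, 2, 14, 17]

The merge sort proceeds by recursively splitting the array and merging sorted halves.
After all merges, the sorted array is [2, 2, 14, 17].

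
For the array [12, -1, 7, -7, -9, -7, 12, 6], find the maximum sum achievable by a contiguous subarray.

Using Kadane's algorithm on [12, -1, 7, -7, -9, -7, 12, 6]:

Scanning through the array:
Position 1 (value -1): max_ending_here = 11, max_so_far = 12
Position 2 (value 7): max_ending_here = 18, max_so_far = 18
Position 3 (value -7): max_ending_here = 11, max_so_far = 18
Position 4 (value -9): max_ending_here = 2, max_so_far = 18
Position 5 (value -7): max_ending_here = -5, max_so_far = 18
Position 6 (value 12): max_ending_here = 12, max_so_far = 18
Position 7 (value 6): max_ending_here = 18, max_so_far = 18

Maximum subarray: [12, -1, 7]
Maximum sum: 18

The maximum subarray is [12, -1, 7] with sum 18. This subarray runs from index 0 to index 2.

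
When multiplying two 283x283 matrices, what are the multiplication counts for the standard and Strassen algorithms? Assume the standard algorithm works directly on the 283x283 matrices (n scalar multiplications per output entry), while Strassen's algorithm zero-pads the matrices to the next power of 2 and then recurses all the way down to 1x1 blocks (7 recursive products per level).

Matrix multiplication for 283x283 matrices:

Strassen's algorithm requires power-of-2 dimensions. Pad 283x283 to 512x512 (next power of 2).

Standard algorithm: 283^3 = 22665187 multiplications
Strassen's algorithm: 7^(log2(512)) = 7^9 = 40353607 multiplications
Difference: 22665187 - 40353607 = -17688420 (Strassen uses MORE here due to padding overhead — for small or just-over-power-of-2 n, padding can outweigh the per-level savings)

Standard: 22665187 multiplications (283^3). Strassen: 40353607 multiplications (7^9, after padding to 512x512). Strassen reduces 8 recursive multiplications to 7 at each level.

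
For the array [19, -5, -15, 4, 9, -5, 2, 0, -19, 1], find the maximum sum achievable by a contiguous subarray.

Using Kadane's algorithm on [19, -5, -15, 4, 9, -5, 2, 0, -19, 1]:

Scanning through the array:
Position 1 (value -5): max_ending_here = 14, max_so_far = 19
Position 2 (value -15): max_ending_here = -1, max_so_far = 19
Position 3 (value 4): max_ending_here = 4, max_so_far = 19
Position 4 (value 9): max_ending_here = 13, max_so_far = 19
Position 5 (value -5): max_ending_here = 8, max_so_far = 19
Position 6 (value 2): max_ending_here = 10, max_so_far = 19
Position 7 (value 0): max_ending_here = 10, max_so_far = 19
Position 8 (value -19): max_ending_here = -9, max_so_far = 19
Position 9 (value 1): max_ending_here = 1, max_so_far = 19

Maximum subarray: [19]
Maximum sum: 19

The maximum subarray is [19] with sum 19. This subarray runs from index 0 to index 0.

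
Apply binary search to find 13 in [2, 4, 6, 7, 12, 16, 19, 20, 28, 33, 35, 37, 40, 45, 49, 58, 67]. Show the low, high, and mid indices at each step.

Binary search for 13 in [2, 4, 6, 7, 12, 16, 19, 20, 28, 33, 35, 37, 40, 45, 49, 58, 67]:

lo=0, hi=16, mid=8, arr[mid]=28 -> 28 > 13, search left half
lo=0, hi=7, mid=3, arr[mid]=7 -> 7 < 13, search right half
lo=4, hi=7, mid=5, arr[mid]=16 -> 16 > 13, search left half
lo=4, hi=4, mid=4, arr[mid]=12 -> 12 < 13, search right half
lo=5 > hi=4, target 13 not found

Binary search determines that 13 is not in the array after 4 comparisons. The search space was exhausted without finding the target.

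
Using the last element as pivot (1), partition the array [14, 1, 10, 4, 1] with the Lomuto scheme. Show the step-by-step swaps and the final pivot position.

Lomuto partition with pivot = 1:

Initial array: [14, 1, 10, 4, 1]

arr[0]=14 > 1: no swap
arr[1]=1 <= 1: swap with position 0, array becomes [1, 14, 10, 4, 1]
arr[2]=10 > 1: no swap
arr[3]=4 > 1: no swap

Place pivot at position 1: [1, 1, 10, 4, 14]
Pivot position: 1

After partitioning with pivot 1, the array becomes [1, 1, 10, 4, 14]. The pivot is placed at index 1. All elements to the left of the pivot are <= 1, and all elements to the right are > 1.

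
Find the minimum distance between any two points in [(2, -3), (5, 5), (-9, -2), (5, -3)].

Computing all pairwise distances among 4 points:

d((2, -3), (5, 5)) = 8.544
d((2, -3), (-9, -2)) = 11.0454
d((2, -3), (5, -3)) = 3.0 <-- minimum
d((5, 5), (-9, -2)) = 15.6525
d((5, 5), (5, -3)) = 8.0
d((-9, -2), (5, -3)) = 14.0357

Closest pair: (2, -3) and (5, -3) with distance 3.0

The closest pair is (2, -3) and (5, -3) with Euclidean distance 3.0. For 4 points, brute-force pairwise comparison is shown above. For large n, the divide-and-conquer algorithm (sort by x, recurse on halves, check the dividing strip) achieves O(n log n).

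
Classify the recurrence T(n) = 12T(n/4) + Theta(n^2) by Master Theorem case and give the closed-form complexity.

Master Theorem for T(n) = 12T(n/4) + O(n^2):

a = 12, b = 4, c = 2
log_b(a) = log_4(12) = 1.7925

Case 3: c = 2 > log_4(12) = 1.7925
T(n) = O(n^2) = O(n^2)

For T(n) = 12T(n/4) + O(n^2): log_4(12) = 1.7925. This is Case 3 of the Master Theorem (c > log_b(a), work dominated by root), giving O(n^2).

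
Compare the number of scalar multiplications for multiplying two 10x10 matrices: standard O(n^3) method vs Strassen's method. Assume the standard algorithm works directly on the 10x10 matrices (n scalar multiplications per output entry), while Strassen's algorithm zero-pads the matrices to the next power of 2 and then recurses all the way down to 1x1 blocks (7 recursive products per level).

Matrix multiplication for 10x10 matrices:

Strassen's algorithm requires power-of-2 dimensions. Pad 10x10 to 16x16 (next power of 2).

Standard algorithm: 10^3 = 1000 multiplications
Strassen's algorithm: 7^(log2(16)) = 7^4 = 2401 multiplications
Difference: 1000 - 2401 = -1401 (Strassen uses MORE here due to padding overhead — for small or just-over-power-of-2 n, padding can outweigh the per-level savings)

Standard: 1000 multiplications (10^3). Strassen: 2401 multiplications (7^4, after padding to 16x16). Strassen reduces 8 recursive multiplications to 7 at each level.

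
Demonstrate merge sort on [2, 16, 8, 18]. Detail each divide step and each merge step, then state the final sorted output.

Merge sort trace:

Split: [2, 16, 8, 18] -> [2, 16] and [8, 18]
  Split: [2, 16] -> [2] and [16]
  Merge: [2] + [16] -> [2, 16]
  Split: [8, 18] -> [8] and [18]
  Merge: [8] + [18] -> [8, 18]
Merge: [2, 16] + [8, 18] -> [2, 8, 16, 18]

Final sorted array: [2, 8, 16, 18]

The merge sort proceeds by recursively splitting the array and merging sorted halves.
After all merges, the sorted array is [2, 8, 16, 18].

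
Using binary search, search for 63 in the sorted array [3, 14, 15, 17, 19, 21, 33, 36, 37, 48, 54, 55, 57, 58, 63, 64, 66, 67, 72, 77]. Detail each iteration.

Binary search for 63 in [3, 14, 15, 17, 19, 21, 33, 36, 37, 48, 54, 55, 57, 58, 63, 64, 66, 67, 72, 77]:

lo=0, hi=19, mid=9, arr[mid]=48 -> 48 < 63, search right half
lo=10, hi=19, mid=14, arr[mid]=63 -> Found target at index 14!

Binary search finds 63 at index 14 after 2 comparisons. The search repeatedly halves the search space by comparing with the middle element.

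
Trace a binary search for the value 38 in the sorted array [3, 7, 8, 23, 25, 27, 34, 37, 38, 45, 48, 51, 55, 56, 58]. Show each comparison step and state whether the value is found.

Binary search for 38 in [3, 7, 8, 23, 25, 27, 34, 37, 38, 45, 48, 51, 55, 56, 58]:

lo=0, hi=14, mid=7, arr[mid]=37 -> 37 < 38, search right half
lo=8, hi=14, mid=11, arr[mid]=51 -> 51 > 38, search left half
lo=8, hi=10, mid=9, arr[mid]=45 -> 45 > 38, search left half
lo=8, hi=8, mid=8, arr[mid]=38 -> Found target at index 8!

Binary search finds 38 at index 8 after 4 comparisons. The search repeatedly halves the search space by comparing with the middle element.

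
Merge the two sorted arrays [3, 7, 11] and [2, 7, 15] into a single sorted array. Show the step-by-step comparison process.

Merging process:

Compare 3 vs 2: take 2 from right. Merged: [2]
Compare 3 vs 7: take 3 from left. Merged: [2, 3]
Compare 7 vs 7: take 7 from left. Merged: [2, 3, 7]
Compare 11 vs 7: take 7 from right. Merged: [2, 3, 7, 7]
Compare 11 vs 15: take 11 from left. Merged: [2, 3, 7, 7, 11]
Append remaining from right: [15]. Merged: [2, 3, 7, 7, 11, 15]

Final merged array: [2, 3, 7, 7, 11, 15]
Total comparisons: 5

The merged array is [2, 3, 7, 7, 11, 15], requiring 5 comparisons. The merge step runs in O(n) time where n is the total number of elements.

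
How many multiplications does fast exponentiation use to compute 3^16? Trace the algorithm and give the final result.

Computing 3^16 by squaring (build up from 3^1; each line after the first costs one multiplication):

3^1 = 3
3^2 = (3^1)^2 = 3^2 = 9
3^4 = (3^2)^2 = 9^2 = 81
3^8 = (3^4)^2 = 81^2 = 6561
3^16 = (3^8)^2 = 6561^2 = 43046721

Result: 43046721
Multiplications needed: 4 (4 lines after 3^1)

3^16 = 43046721. Using exponentiation by squaring, this requires 4 multiplications. The key idea: if the exponent is even, square the half-power; if odd, multiply by the base once.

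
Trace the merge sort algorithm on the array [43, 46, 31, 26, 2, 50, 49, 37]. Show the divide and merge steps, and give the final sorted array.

Merge sort trace:

Split: [43, 46, 31, 26, 2, 50, 49, 37] -> [43, 46, 31, 26] and [2, 50, 49, 37]
  Split: [43, 46, 31, 26] -> [43, 46] and [31, 26]
    Split: [43, 46] -> [43] and [46]
    Merge: [43] + [46] -> [43, 46]
    Split: [31, 26] -> [31] and [26]
    Merge: [31] + [26] -> [26, 31]
  Merge: [43, 46] + [26, 31] -> [26, 31, 43, 46]
  Split: [2, 50, 49, 37] -> [2, 50] and [49, 37]
    Split: [2, 50] -> [2] and [50]
    Merge: [2] + [50] -> [2, 50]
    Split: [49, 37] -> [49] and [37]
    Merge: [49] + [37] -> [37, 49]
  Merge: [2, 50] + [37, 49] -> [2, 37, 49, 50]
Merge: [26, 31, 43, 46] + [2, 37, 49, 50] -> [2, 26, 31, 37, 43, 46, 49, 50]

Final sorted array: [2, 26, 31, 37, 43, 46, 49, 50]

The merge sort proceeds by recursively splitting the array and merging sorted halves.
After all merges, the sorted array is [2, 26, 31, 37, 43, 46, 49, 50].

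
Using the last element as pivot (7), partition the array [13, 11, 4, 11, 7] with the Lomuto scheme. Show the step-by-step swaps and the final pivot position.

Lomuto partition with pivot = 7:

Initial array: [13, 11, 4, 11, 7]

arr[0]=13 > 7: no swap
arr[1]=11 > 7: no swap
arr[2]=4 <= 7: swap with position 0, array becomes [4, 11, 13, 11, 7]
arr[3]=11 > 7: no swap

Place pivot at position 1: [4, 7, 13, 11, 11]
Pivot position: 1

After partitioning with pivot 7, the array becomes [4, 7, 13, 11, 11]. The pivot is placed at index 1. All elements to the left of the pivot are <= 7, and all elements to the right are > 7.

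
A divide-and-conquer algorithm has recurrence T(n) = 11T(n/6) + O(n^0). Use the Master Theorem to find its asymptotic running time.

Master Theorem for T(n) = 11T(n/6) + O(n^0):

a = 11, b = 6, c = 0
log_b(a) = log_6(11) = 1.3383

Case 1: c = 0 < log_6(11) = 1.3383
T(n) = O(n^(log_6 11))

For T(n) = 11T(n/6) + O(n^0): log_6(11) = 1.3383. This is Case 1 of the Master Theorem (c < log_b(a), work dominated by leaves), giving O(n^(log_6 11)).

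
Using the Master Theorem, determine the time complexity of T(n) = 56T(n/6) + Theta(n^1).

Master Theorem for T(n) = 56T(n/6) + O(n^1):

a = 56, b = 6, c = 1
log_b(a) = log_6(56) = 2.2466

Case 1: c = 1 < log_6(56) = 2.2466
T(n) = O(n^(log_6 56))

For T(n) = 56T(n/6) + O(n^1): log_6(56) = 2.2466. This is Case 1 of the Master Theorem (c < log_b(a), work dominated by leaves), giving O(n^(log_6 56)).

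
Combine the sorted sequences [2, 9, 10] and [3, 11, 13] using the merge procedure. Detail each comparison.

Merging process:

Compare 2 vs 3: take 2 from left. Merged: [2]
Compare 9 vs 3: take 3 from right. Merged: [2, 3]
Compare 9 vs 11: take 9 from left. Merged: [2, 3, 9]
Compare 10 vs 11: take 10 from left. Merged: [2, 3, 9, 10]
Append remaining from right: [11, 13]. Merged: [2, 3, 9, 10, 11, 13]

Final merged array: [2, 3, 9, 10, 11, 13]
Total comparisons: 4

The merged array is [2, 3, 9, 10, 11, 13], requiring 4 comparisons. The merge step runs in O(n) time where n is the total number of elements.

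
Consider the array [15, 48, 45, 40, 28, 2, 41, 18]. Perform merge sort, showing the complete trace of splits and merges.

Merge sort trace:

Split: [15, 48, 45, 40, 28, 2, 41, 18] -> [15, 48, 45, 40] and [28, 2, 41, 18]
  Split: [15, 48, 45, 40] -> [15, 48] and [45, 40]
    Split: [15, 48] -> [15] and [48]
    Merge: [15] + [48] -> [15, 48]
    Split: [45, 40] -> [45] and [40]
    Merge: [45] + [40] -> [40, 45]
  Merge: [15, 48] + [40, 45] -> [15, 40, 45, 48]
  Split: [28, 2, 41, 18] -> [28, 2] and [41, 18]
    Split: [28, 2] -> [28] and [2]
    Merge: [28] + [2] -> [2, 28]
    Split: [41, 18] -> [41] and [18]
    Merge: [41] + [18] -> [18, 41]
  Merge: [2, 28] + [18, 41] -> [2, 18, 28, 41]
Merge: [15, 40, 45, 48] + [2, 18, 28, 41] -> [2, 15, 18, 28, 40, 41, 45, 48]

Final sorted array: [2, 15, 18, 28, 40, 41, 45, 48]

The merge sort proceeds by recursively splitting the array and merging sorted halves.
After all merges, the sorted array is [2, 15, 18, 28, 40, 41, 45, 48].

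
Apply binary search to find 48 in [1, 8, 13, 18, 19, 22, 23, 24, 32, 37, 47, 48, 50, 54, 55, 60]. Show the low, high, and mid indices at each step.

Binary search for 48 in [1, 8, 13, 18, 19, 22, 23, 24, 32, 37, 47, 48, 50, 54, 55, 60]:

lo=0, hi=15, mid=7, arr[mid]=24 -> 24 < 48, search right half
lo=8, hi=15, mid=11, arr[mid]=48 -> Found target at index 11!

Binary search finds 48 at index 11 after 2 comparisons. The search repeatedly halves the search space by comparing with the middle element.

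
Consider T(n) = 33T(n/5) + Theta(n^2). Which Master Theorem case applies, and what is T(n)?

Master Theorem for T(n) = 33T(n/5) + O(n^2):

a = 33, b = 5, c = 2
log_b(a) = log_5(33) = 2.1725

Case 1: c = 2 < log_5(33) = 2.1725
T(n) = O(n^(log_5 33))

For T(n) = 33T(n/5) + O(n^2): log_5(33) = 2.1725. This is Case 1 of the Master Theorem (c < log_b(a), work dominated by leaves), giving O(n^(log_5 33)).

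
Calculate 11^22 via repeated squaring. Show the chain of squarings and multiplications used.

Computing 11^22 by squaring (build up from 11^1; each line after the first costs one multiplication):

11^1 = 11
11^2 = (11^1)^2 = 11^2 = 121
11^4 = (11^2)^2 = 121^2 = 14641
11^5 = 11 * 11^4 = 11 * 14641 = 161051
11^10 = (11^5)^2 = 161051^2 = 25937424601
11^11 = 11 * 11^10 = 11 * 25937424601 = 285311670611
11^22 = (11^11)^2 = 285311670611^2 = 81402749386839761113321

Result: 81402749386839761113321
Multiplications needed: 6 (6 lines after 11^1)

11^22 = 81402749386839761113321. Using exponentiation by squaring, this requires 6 multiplications. The key idea: if the exponent is even, square the half-power; if odd, multiply by the base once.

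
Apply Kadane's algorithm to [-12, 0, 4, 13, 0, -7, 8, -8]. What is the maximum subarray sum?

Using Kadane's algorithm on [-12, 0, 4, 13, 0, -7, 8, -8]:

Scanning through the array:
Position 1 (value 0): max_ending_here = 0, max_so_far = 0
Position 2 (value 4): max_ending_here = 4, max_so_far = 4
Position 3 (value 13): max_ending_here = 17, max_so_far = 17
Position 4 (value 0): max_ending_here = 17, max_so_far = 17
Position 5 (value -7): max_ending_here = 10, max_so_far = 17
Position 6 (value 8): max_ending_here = 18, max_so_far = 18
Position 7 (value -8): max_ending_here = 10, max_so_far = 18

Maximum subarray: [0, 4, 13, 0, -7, 8]
Maximum sum: 18

The maximum subarray is [0, 4, 13, 0, -7, 8] with sum 18. This subarray runs from index 1 to index 6.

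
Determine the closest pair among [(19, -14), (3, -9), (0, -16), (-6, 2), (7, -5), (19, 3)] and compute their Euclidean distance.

Computing all pairwise distances among 6 points:

d((19, -14), (3, -9)) = 16.7631
d((19, -14), (0, -16)) = 19.105
d((19, -14), (-6, 2)) = 29.6816
d((19, -14), (7, -5)) = 15.0
d((19, -14), (19, 3)) = 17.0
d((3, -9), (0, -16)) = 7.6158
d((3, -9), (-6, 2)) = 14.2127
d((3, -9), (7, -5)) = 5.6569 <-- minimum
d((3, -9), (19, 3)) = 20.0
d((0, -16), (-6, 2)) = 18.9737
d((0, -16), (7, -5)) = 13.0384
d((0, -16), (19, 3)) = 26.8701
d((-6, 2), (7, -5)) = 14.7648
d((-6, 2), (19, 3)) = 25.02
d((7, -5), (19, 3)) = 14.4222

Closest pair: (3, -9) and (7, -5) with distance 5.6569

The closest pair is (3, -9) and (7, -5) with Euclidean distance 5.6569. For 6 points, brute-force pairwise comparison is shown above. For large n, the divide-and-conquer algorithm (sort by x, recurse on halves, check the dividing strip) achieves O(n log n).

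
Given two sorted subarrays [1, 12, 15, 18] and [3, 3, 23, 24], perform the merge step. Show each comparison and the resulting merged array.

Merging process:

Compare 1 vs 3: take 1 from left. Merged: [1]
Compare 12 vs 3: take 3 from right. Merged: [1, 3]
Compare 12 vs 3: take 3 from right. Merged: [1, 3, 3]
Compare 12 vs 23: take 12 from left. Merged: [1, 3, 3, 12]
Compare 15 vs 23: take 15 from left. Merged: [1, 3, 3, 12, 15]
Compare 18 vs 23: take 18 from left. Merged: [1, 3, 3, 12, 15, 18]
Append remaining from right: [23, 24]. Merged: [1, 3, 3, 12, 15, 18, 23, 24]

Final merged array: [1, 3, 3, 12, 15, 18, 23, 24]
Total comparisons: 6

The merged array is [1, 3, 3, 12, 15, 18, 23, 24], requiring 6 comparisons. The merge step runs in O(n) time where n is the total number of elements.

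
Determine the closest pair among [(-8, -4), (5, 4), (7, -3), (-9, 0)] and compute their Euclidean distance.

Computing all pairwise distances among 4 points:

d((-8, -4), (5, 4)) = 15.2643
d((-8, -4), (7, -3)) = 15.0333
d((-8, -4), (-9, 0)) = 4.1231 <-- minimum
d((5, 4), (7, -3)) = 7.2801
d((5, 4), (-9, 0)) = 14.5602
d((7, -3), (-9, 0)) = 16.2788

Closest pair: (-8, -4) and (-9, 0) with distance 4.1231

The closest pair is (-8, -4) and (-9, 0) with Euclidean distance 4.1231. For 4 points, brute-force pairwise comparison is shown above. For large n, the divide-and-conquer algorithm (sort by x, recurse on halves, check the dividing strip) achieves O(n log n).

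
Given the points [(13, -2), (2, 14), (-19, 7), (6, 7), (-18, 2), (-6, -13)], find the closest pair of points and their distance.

Computing all pairwise distances among 6 points:

d((13, -2), (2, 14)) = 19.4165
d((13, -2), (-19, 7)) = 33.2415
d((13, -2), (6, 7)) = 11.4018
d((13, -2), (-18, 2)) = 31.257
d((13, -2), (-6, -13)) = 21.9545
d((2, 14), (-19, 7)) = 22.1359
d((2, 14), (6, 7)) = 8.0623
d((2, 14), (-18, 2)) = 23.3238
d((2, 14), (-6, -13)) = 28.1603
d((-19, 7), (6, 7)) = 25.0
d((-19, 7), (-18, 2)) = 5.099 <-- minimum
d((-19, 7), (-6, -13)) = 23.8537
d((6, 7), (-18, 2)) = 24.5153
d((6, 7), (-6, -13)) = 23.3238
d((-18, 2), (-6, -13)) = 19.2094

Closest pair: (-19, 7) and (-18, 2) with distance 5.099

The closest pair is (-19, 7) and (-18, 2) with Euclidean distance 5.099. For 6 points, brute-force pairwise comparison is shown above. For large n, the divide-and-conquer algorithm (sort by x, recurse on halves, check the dividing strip) achieves O(n log n).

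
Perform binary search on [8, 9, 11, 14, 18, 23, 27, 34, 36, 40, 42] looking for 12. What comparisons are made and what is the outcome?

Binary search for 12 in [8, 9, 11, 14, 18, 23, 27, 34, 36, 40, 42]:

lo=0, hi=10, mid=5, arr[mid]=23 -> 23 > 12, search left half
lo=0, hi=4, mid=2, arr[mid]=11 -> 11 < 12, search right half
lo=3, hi=4, mid=3, arr[mid]=14 -> 14 > 12, search left half
lo=3 > hi=2, target 12 not found

Binary search determines that 12 is not in the array after 3 comparisons. The search space was exhausted without finding the target.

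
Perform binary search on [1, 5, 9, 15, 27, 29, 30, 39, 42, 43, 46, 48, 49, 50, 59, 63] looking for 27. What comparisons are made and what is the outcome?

Binary search for 27 in [1, 5, 9, 15, 27, 29, 30, 39, 42, 43, 46, 48, 49, 50, 59, 63]:

lo=0, hi=15, mid=7, arr[mid]=39 -> 39 > 27, search left half
lo=0, hi=6, mid=3, arr[mid]=15 -> 15 < 27, search right half
lo=4, hi=6, mid=5, arr[mid]=29 -> 29 > 27, search left half
lo=4, hi=4, mid=4, arr[mid]=27 -> Found target at index 4!

Binary search finds 27 at index 4 after 4 comparisons. The search repeatedly halves the search space by comparing with the middle element.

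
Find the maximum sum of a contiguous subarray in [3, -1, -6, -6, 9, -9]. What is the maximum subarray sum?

Using Kadane's algorithm on [3, -1, -6, -6, 9, -9]:

Scanning through the array:
Position 1 (value -1): max_ending_here = 2, max_so_far = 3
Position 2 (value -6): max_ending_here = -4, max_so_far = 3
Position 3 (value -6): max_ending_here = -6, max_so_far = 3
Position 4 (value 9): max_ending_here = 9, max_so_far = 9
Position 5 (value -9): max_ending_here = 0, max_so_far = 9

Maximum subarray: [9]
Maximum sum: 9

The maximum subarray is [9] with sum 9. This subarray runs from index 4 to index 4.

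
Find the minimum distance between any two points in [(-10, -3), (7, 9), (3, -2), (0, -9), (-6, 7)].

Computing all pairwise distances among 5 points:

d((-10, -3), (7, 9)) = 20.8087
d((-10, -3), (3, -2)) = 13.0384
d((-10, -3), (0, -9)) = 11.6619
d((-10, -3), (-6, 7)) = 10.7703
d((7, 9), (3, -2)) = 11.7047
d((7, 9), (0, -9)) = 19.3132
d((7, 9), (-6, 7)) = 13.1529
d((3, -2), (0, -9)) = 7.6158 <-- minimum
d((3, -2), (-6, 7)) = 12.7279
d((0, -9), (-6, 7)) = 17.088

Closest pair: (3, -2) and (0, -9) with distance 7.6158

The closest pair is (3, -2) and (0, -9) with Euclidean distance 7.6158. For 5 points, brute-force pairwise comparison is shown above. For large n, the divide-and-conquer algorithm (sort by x, recurse on halves, check the dividing strip) achieves O(n log n).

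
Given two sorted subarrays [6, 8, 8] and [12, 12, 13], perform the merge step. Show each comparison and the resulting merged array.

Merging process:

Compare 6 vs 12: take 6 from left. Merged: [6]
Compare 8 vs 12: take 8 from left. Merged: [6, 8]
Compare 8 vs 12: take 8 from left. Merged: [6, 8, 8]
Append remaining from right: [12, 12, 13]. Merged: [6, 8, 8, 12, 12, 13]

Final merged array: [6, 8, 8, 12, 12, 13]
Total comparisons: 3

The merged array is [6, 8, 8, 12, 12, 13], requiring 3 comparisons. The merge step runs in O(n) time where n is the total number of elements.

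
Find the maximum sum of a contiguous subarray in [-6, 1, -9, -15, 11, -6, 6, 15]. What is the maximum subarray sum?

Using Kadane's algorithm on [-6, 1, -9, -15, 11, -6, 6, 15]:

Scanning through the array:
Position 1 (value 1): max_ending_here = 1, max_so_far = 1
Position 2 (value -9): max_ending_here = -8, max_so_far = 1
Position 3 (value -15): max_ending_here = -15, max_so_far = 1
Position 4 (value 11): max_ending_here = 11, max_so_far = 11
Position 5 (value -6): max_ending_here = 5, max_so_far = 11
Position 6 (value 6): max_ending_here = 11, max_so_far = 11
Position 7 (value 15): max_ending_here = 26, max_so_far = 26

Maximum subarray: [11, -6, 6, 15]
Maximum sum: 26

The maximum subarray is [11, -6, 6, 15] with sum 26. This subarray runs from index 4 to index 7.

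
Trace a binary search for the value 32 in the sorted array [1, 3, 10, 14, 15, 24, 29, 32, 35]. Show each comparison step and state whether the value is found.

Binary search for 32 in [1, 3, 10, 14, 15, 24, 29, 32, 35]:

lo=0, hi=8, mid=4, arr[mid]=15 -> 15 < 32, search right half
lo=5, hi=8, mid=6, arr[mid]=29 -> 29 < 32, search right half
lo=7, hi=8, mid=7, arr[mid]=32 -> Found target at index 7!

Binary search finds 32 at index 7 after 3 comparisons. The search repeatedly halves the search space by comparing with the middle element.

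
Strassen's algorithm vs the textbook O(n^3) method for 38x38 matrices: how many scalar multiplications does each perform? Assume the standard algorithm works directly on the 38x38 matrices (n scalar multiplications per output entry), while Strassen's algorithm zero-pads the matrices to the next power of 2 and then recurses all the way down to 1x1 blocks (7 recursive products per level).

Matrix multiplication for 38x38 matrices:

Strassen's algorithm requires power-of-2 dimensions. Pad 38x38 to 64x64 (next power of 2).

Standard algorithm: 38^3 = 54872 multiplications
Strassen's algorithm: 7^(log2(64)) = 7^6 = 117649 multiplications
Difference: 54872 - 117649 = -62777 (Strassen uses MORE here due to padding overhead — for small or just-over-power-of-2 n, padding can outweigh the per-level savings)

Standard: 54872 multiplications (38^3). Strassen: 117649 multiplications (7^6, after padding to 64x64). Strassen reduces 8 recursive multiplications to 7 at each level.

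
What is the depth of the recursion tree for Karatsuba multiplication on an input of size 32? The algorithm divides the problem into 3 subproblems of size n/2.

For divide and conquer with division factor 2:

Problem sizes at each level:
Level 0: 32
Level 1: 16
Level 2: 8
Level 3: 4
Level 4: 2
Level 5: 1

The root is level 0 and the size-1 base case is level 5 (the tree spans levels 0 through 5, i.e. 6 levels counting the root), so the depth is the number of divisions: log_2(32) = 5

The recursion tree depth is log_2(32) = 5. At each level, the problem size is divided by 2, so it takes 5 divisions to reduce to a base case of size 1. The algorithm makes 3 recursive calls at each level.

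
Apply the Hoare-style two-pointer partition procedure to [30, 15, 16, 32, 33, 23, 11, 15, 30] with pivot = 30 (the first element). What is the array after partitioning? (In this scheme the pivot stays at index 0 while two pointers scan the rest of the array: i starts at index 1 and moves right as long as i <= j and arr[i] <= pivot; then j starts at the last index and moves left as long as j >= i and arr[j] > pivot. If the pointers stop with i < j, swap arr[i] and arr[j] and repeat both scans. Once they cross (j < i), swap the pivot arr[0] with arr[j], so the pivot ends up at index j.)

Hoare-style two-pointer partition with pivot = 30:

Initial array: [30, 15, 16, 32, 33, 23, 11, 15, 30]

Pointers start at i = 1, j = 8.
i stops at index 3 (arr[3]=32 > 30), j stops at index 8 (arr[8]=30 <= 30): swap arr[3] and arr[8], array becomes [30, 15, 16, 30, 33, 23, 11, 15, 32]
i stops at index 4 (arr[4]=33 > 30), j stops at index 7 (arr[7]=15 <= 30): swap arr[4] and arr[7], array becomes [30, 15, 16, 30, 15, 23, 11, 33, 32]
i ends at 7, j ends at 6: the pointers have crossed (j < i), so scanning stops.

Swap pivot arr[0] with arr[6] to place pivot at position 6: [11, 15, 16, 30, 15, 23, 30, 33, 32]
Pivot position: 6

After partitioning with pivot 30, the array becomes [11, 15, 16, 30, 15, 23, 30, 33, 32]. The pivot is placed at index 6. All elements to the left of the pivot are <= 30, and all elements to the right are > 30.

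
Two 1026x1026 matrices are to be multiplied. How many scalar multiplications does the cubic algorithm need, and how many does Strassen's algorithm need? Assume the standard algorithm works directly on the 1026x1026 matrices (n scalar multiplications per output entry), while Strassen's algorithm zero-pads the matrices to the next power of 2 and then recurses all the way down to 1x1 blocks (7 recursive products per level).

Matrix multiplication for 1026x1026 matrices:

Strassen's algorithm requires power-of-2 dimensions. Pad 1026x1026 to 2048x2048 (next power of 2).

Standard algorithm: 1026^3 = 1080045576 multiplications
Strassen's algorithm: 7^(log2(2048)) = 7^11 = 1977326743 multiplications
Difference: 1080045576 - 1977326743 = -897281167 (Strassen uses MORE here due to padding overhead — for small or just-over-power-of-2 n, padding can outweigh the per-level savings)

Standard: 1080045576 multiplications (1026^3). Strassen: 1977326743 multiplications (7^11, after padding to 2048x2048). Strassen reduces 8 recursive multiplications to 7 at each level.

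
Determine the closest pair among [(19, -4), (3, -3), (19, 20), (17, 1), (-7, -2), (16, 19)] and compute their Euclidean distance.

Computing all pairwise distances among 6 points:

d((19, -4), (3, -3)) = 16.0312
d((19, -4), (19, 20)) = 24.0
d((19, -4), (17, 1)) = 5.3852
d((19, -4), (-7, -2)) = 26.0768
d((19, -4), (16, 19)) = 23.1948
d((3, -3), (19, 20)) = 28.0179
d((3, -3), (17, 1)) = 14.5602
d((3, -3), (-7, -2)) = 10.0499
d((3, -3), (16, 19)) = 25.5539
d((19, 20), (17, 1)) = 19.105
d((19, 20), (-7, -2)) = 34.0588
d((19, 20), (16, 19)) = 3.1623 <-- minimum
d((17, 1), (-7, -2)) = 24.1868
d((17, 1), (16, 19)) = 18.0278
d((-7, -2), (16, 19)) = 31.1448

Closest pair: (19, 20) and (16, 19) with distance 3.1623

The closest pair is (19, 20) and (16, 19) with Euclidean distance 3.1623. For 6 points, brute-force pairwise comparison is shown above. For large n, the divide-and-conquer algorithm (sort by x, recurse on halves, check the dividing strip) achieves O(n log n).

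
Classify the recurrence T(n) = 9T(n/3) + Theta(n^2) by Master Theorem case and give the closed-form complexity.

Master Theorem for T(n) = 9T(n/3) + O(n^2):

a = 9, b = 3, c = 2
log_b(a) = log_3(9) = 2.0000

Case 2: c = 2 = log_3(9) = 2.0000
T(n) = O(n^2 log n) = O(n^2 log n)

For T(n) = 9T(n/3) + O(n^2): log_3(9) = 2.0000. This is Case 2 of the Master Theorem (c = log_b(a), equal work at all levels), giving O(n^2 log n).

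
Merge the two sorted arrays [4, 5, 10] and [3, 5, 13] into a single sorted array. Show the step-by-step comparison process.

Merging process:

Compare 4 vs 3: take 3 from right. Merged: [3]
Compare 4 vs 5: take 4 from left. Merged: [3, 4]
Compare 5 vs 5: take 5 from left. Merged: [3, 4, 5]
Compare 10 vs 5: take 5 from right. Merged: [3, 4, 5, 5]
Compare 10 vs 13: take 10 from left. Merged: [3, 4, 5, 5, 10]
Append remaining from right: [13]. Merged: [3, 4, 5, 5, 10, 13]

Final merged array: [3, 4, 5, 5, 10, 13]
Total comparisons: 5

The merged array is [3, 4, 5, 5, 10, 13], requiring 5 comparisons. The merge step runs in O(n) time where n is the total number of elements.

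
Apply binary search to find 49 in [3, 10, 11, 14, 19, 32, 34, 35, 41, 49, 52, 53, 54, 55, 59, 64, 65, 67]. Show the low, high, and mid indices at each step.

Binary search for 49 in [3, 10, 11, 14, 19, 32, 34, 35, 41, 49, 52, 53, 54, 55, 59, 64, 65, 67]:

lo=0, hi=17, mid=8, arr[mid]=41 -> 41 < 49, search right half
lo=9, hi=17, mid=13, arr[mid]=55 -> 55 > 49, search left half
lo=9, hi=12, mid=10, arr[mid]=52 -> 52 > 49, search left half
lo=9, hi=9, mid=9, arr[mid]=49 -> Found target at index 9!

Binary search finds 49 at index 9 after 4 comparisons. The search repeatedly halves the search space by comparing with the middle element.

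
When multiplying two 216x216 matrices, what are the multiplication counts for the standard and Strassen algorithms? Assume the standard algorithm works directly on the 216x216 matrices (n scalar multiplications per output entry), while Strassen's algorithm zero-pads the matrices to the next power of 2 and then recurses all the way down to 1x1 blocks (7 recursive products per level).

Matrix multiplication for 216x216 matrices:

Strassen's algorithm requires power-of-2 dimensions. Pad 216x216 to 256x256 (next power of 2).

Standard algorithm: 216^3 = 10077696 multiplications
Strassen's algorithm: 7^(log2(256)) = 7^8 = 5764801 multiplications
Savings: 10077696 - 5764801 = 4312895 multiplications

Standard: 10077696 multiplications (216^3). Strassen: 5764801 multiplications (7^8, after padding to 256x256). Strassen reduces 8 recursive multiplications to 7 at each level.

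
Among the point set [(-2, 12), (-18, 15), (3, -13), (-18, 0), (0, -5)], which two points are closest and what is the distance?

Computing all pairwise distances among 5 points:

d((-2, 12), (-18, 15)) = 16.2788
d((-2, 12), (3, -13)) = 25.4951
d((-2, 12), (-18, 0)) = 20.0
d((-2, 12), (0, -5)) = 17.1172
d((-18, 15), (3, -13)) = 35.0
d((-18, 15), (-18, 0)) = 15.0
d((-18, 15), (0, -5)) = 26.9072
d((3, -13), (-18, 0)) = 24.6982
d((3, -13), (0, -5)) = 8.544 <-- minimum
d((-18, 0), (0, -5)) = 18.6815

Closest pair: (3, -13) and (0, -5) with distance 8.544

The closest pair is (3, -13) and (0, -5) with Euclidean distance 8.544. For 5 points, brute-force pairwise comparison is shown above. For large n, the divide-and-conquer algorithm (sort by x, recurse on halves, check the dividing strip) achieves O(n log n).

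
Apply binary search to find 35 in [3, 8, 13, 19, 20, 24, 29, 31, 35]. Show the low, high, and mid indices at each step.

Binary search for 35 in [3, 8, 13, 19, 20, 24, 29, 31, 35]:

lo=0, hi=8, mid=4, arr[mid]=20 -> 20 < 35, search right half
lo=5, hi=8, mid=6, arr[mid]=29 -> 29 < 35, search right half
lo=7, hi=8, mid=7, arr[mid]=31 -> 31 < 35, search right half
lo=8, hi=8, mid=8, arr[mid]=35 -> Found target at index 8!

Binary search finds 35 at index 8 after 4 comparisons. The search repeatedly halves the search space by comparing with the middle element.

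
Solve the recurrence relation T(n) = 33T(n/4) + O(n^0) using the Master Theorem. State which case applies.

Master Theorem for T(n) = 33T(n/4) + O(n^0):

a = 33, b = 4, c = 0
log_b(a) = log_4(33) = 2.5222

Case 1: c = 0 < log_4(33) = 2.5222
T(n) = O(n^(log_4 33))

For T(n) = 33T(n/4) + O(n^0): log_4(33) = 2.5222. This is Case 1 of the Master Theorem (c < log_b(a), work dominated by leaves), giving O(n^(log_4 33)).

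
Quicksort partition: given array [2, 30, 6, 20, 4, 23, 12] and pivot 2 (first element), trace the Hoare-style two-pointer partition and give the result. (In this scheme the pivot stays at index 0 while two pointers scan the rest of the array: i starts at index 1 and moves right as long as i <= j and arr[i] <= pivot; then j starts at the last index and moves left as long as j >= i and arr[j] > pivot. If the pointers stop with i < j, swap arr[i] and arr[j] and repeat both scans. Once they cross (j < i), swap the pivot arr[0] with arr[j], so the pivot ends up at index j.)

Hoare-style two-pointer partition with pivot = 2:

Initial array: [2, 30, 6, 20, 4, 23, 12]

Pointers start at i = 1, j = 6.
i ends at 1, j ends at 0: the pointers have crossed (j < i), so scanning stops.

j = 0, so swapping arr[0] with arr[j] leaves the pivot at position 0: [2, 30, 6, 20, 4, 23, 12]
Pivot position: 0

After partitioning with pivot 2, the array becomes [2, 30, 6, 20, 4, 23, 12]. The pivot is placed at index 0. All elements to the left of the pivot are <= 2, and all elements to the right are > 2.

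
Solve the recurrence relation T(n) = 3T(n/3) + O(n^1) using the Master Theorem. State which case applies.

Master Theorem for T(n) = 3T(n/3) + O(n^1):

a = 3, b = 3, c = 1
log_b(a) = log_3(3) = 1.0000

Case 2: c = 1 = log_3(3) = 1.0000
T(n) = O(n^1 log n) = O(n log n)

For T(n) = 3T(n/3) + O(n^1): log_3(3) = 1.0000. This is Case 2 of the Master Theorem (c = log_b(a), equal work at all levels), giving O(n log n).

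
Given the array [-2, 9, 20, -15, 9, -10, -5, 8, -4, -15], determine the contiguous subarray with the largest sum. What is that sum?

Using Kadane's algorithm on [-2, 9, 20, -15, 9, -10, -5, 8, -4, -15]:

Scanning through the array:
Position 1 (value 9): max_ending_here = 9, max_so_far = 9
Position 2 (value 20): max_ending_here = 29, max_so_far = 29
Position 3 (value -15): max_ending_here = 14, max_so_far = 29
Position 4 (value 9): max_ending_here = 23, max_so_far = 29
Position 5 (value -10): max_ending_here = 13, max_so_far = 29
Position 6 (value -5): max_ending_here = 8, max_so_far = 29
Position 7 (value 8): max_ending_here = 16, max_so_far = 29
Position 8 (value -4): max_ending_here = 12, max_so_far = 29
Position 9 (value -15): max_ending_here = -3, max_so_far = 29

Maximum subarray: [9, 20]
Maximum sum: 29

The maximum subarray is [9, 20] with sum 29. This subarray runs from index 1 to index 2.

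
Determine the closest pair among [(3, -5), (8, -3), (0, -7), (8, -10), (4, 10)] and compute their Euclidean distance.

Computing all pairwise distances among 5 points:

d((3, -5), (8, -3)) = 5.3852
d((3, -5), (0, -7)) = 3.6056 <-- minimum
d((3, -5), (8, -10)) = 7.0711
d((3, -5), (4, 10)) = 15.0333
d((8, -3), (0, -7)) = 8.9443
d((8, -3), (8, -10)) = 7.0
d((8, -3), (4, 10)) = 13.6015
d((0, -7), (8, -10)) = 8.544
d((0, -7), (4, 10)) = 17.4642
d((8, -10), (4, 10)) = 20.3961

Closest pair: (3, -5) and (0, -7) with distance 3.6056

The closest pair is (3, -5) and (0, -7) with Euclidean distance 3.6056. For 5 points, brute-force pairwise comparison is shown above. For large n, the divide-and-conquer algorithm (sort by x, recurse on halves, check the dividing strip) achieves O(n log n).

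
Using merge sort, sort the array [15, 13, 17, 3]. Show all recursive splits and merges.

Merge sort trace:

Split: [15, 13, 17, 3] -> [15, 13] and [17, 3]
  Split: [15, 13] -> [15] and [13]
  Merge: [15] + [13] -> [13, 15]
  Split: [17, 3] -> [17] and [3]
  Merge: [17] + [3] -> [3, 17]
Merge: [13, 15] + [3, 17] -> [3, 13, 15, 17]

Final sorted array: [3, 13, 15, 17]

The merge sort proceeds by recursively splitting the array and merging sorted halves.
After all merges, the sorted array is [3, 13, 15, 17].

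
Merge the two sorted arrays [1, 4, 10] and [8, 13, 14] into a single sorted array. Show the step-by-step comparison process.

Merging process:

Compare 1 vs 8: take 1 from left. Merged: [1]
Compare 4 vs 8: take 4 from left. Merged: [1, 4]
Compare 10 vs 8: take 8 from right. Merged: [1, 4, 8]
Compare 10 vs 13: take 10 from left. Merged: [1, 4, 8, 10]
Append remaining from right: [13, 14]. Merged: [1, 4, 8, 10, 13, 14]

Final merged array: [1, 4, 8, 10, 13, 14]
Total comparisons: 4

The merged array is [1, 4, 8, 10, 13, 14], requiring 4 comparisons. The merge step runs in O(n) time where n is the total number of elements.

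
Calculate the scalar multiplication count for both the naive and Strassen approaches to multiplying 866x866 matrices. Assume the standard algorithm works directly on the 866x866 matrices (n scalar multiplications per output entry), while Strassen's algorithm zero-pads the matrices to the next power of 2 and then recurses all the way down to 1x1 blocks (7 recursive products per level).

Matrix multiplication for 866x866 matrices:

Strassen's algorithm requires power-of-2 dimensions. Pad 866x866 to 1024x1024 (next power of 2).

Standard algorithm: 866^3 = 649461896 multiplications
Strassen's algorithm: 7^(log2(1024)) = 7^10 = 282475249 multiplications
Savings: 649461896 - 282475249 = 366986647 multiplications

Standard: 649461896 multiplications (866^3). Strassen: 282475249 multiplications (7^10, after padding to 1024x1024). Strassen reduces 8 recursive multiplications to 7 at each level.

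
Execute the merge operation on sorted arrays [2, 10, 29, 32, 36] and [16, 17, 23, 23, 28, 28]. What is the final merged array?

Merging process:

Compare 2 vs 16: take 2 from left. Merged: [2]
Compare 10 vs 16: take 10 from left. Merged: [2, 10]
Compare 29 vs 16: take 16 from right. Merged: [2, 10, 16]
Compare 29 vs 17: take 17 from right. Merged: [2, 10, 16, 17]
Compare 29 vs 23: take 23 from right. Merged: [2, 10, 16, 17, 23]
Compare 29 vs 23: take 23 from right. Merged: [2, 10, 16, 17, 23, 23]
Compare 29 vs 28: take 28 from right. Merged: [2, 10, 16, 17, 23, 23, 28]
Compare 29 vs 28: take 28 from right. Merged: [2, 10, 16, 17, 23, 23, 28, 28]
Append remaining from left: [29, 32, 36]. Merged: [2, 10, 16, 17, 23, 23, 28, 28, 29, 32, 36]

Final merged array: [2, 10, 16, 17, 23, 23, 28, 28, 29, 32, 36]
Total comparisons: 8

The merged array is [2, 10, 16, 17, 23, 23, 28, 28, 29, 32, 36], requiring 8 comparisons. The merge step runs in O(n) time where n is the total number of elements.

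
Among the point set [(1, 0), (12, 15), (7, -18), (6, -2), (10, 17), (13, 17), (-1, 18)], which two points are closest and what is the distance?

Computing all pairwise distances among 7 points:

d((1, 0), (12, 15)) = 18.6011
d((1, 0), (7, -18)) = 18.9737
d((1, 0), (6, -2)) = 5.3852
d((1, 0), (10, 17)) = 19.2354
d((1, 0), (13, 17)) = 20.8087
d((1, 0), (-1, 18)) = 18.1108
d((12, 15), (7, -18)) = 33.3766
d((12, 15), (6, -2)) = 18.0278
d((12, 15), (10, 17)) = 2.8284
d((12, 15), (13, 17)) = 2.2361 <-- minimum
d((12, 15), (-1, 18)) = 13.3417
d((7, -18), (6, -2)) = 16.0312
d((7, -18), (10, 17)) = 35.1283
d((7, -18), (13, 17)) = 35.5106
d((7, -18), (-1, 18)) = 36.8782
d((6, -2), (10, 17)) = 19.4165
d((6, -2), (13, 17)) = 20.2485
d((6, -2), (-1, 18)) = 21.1896
d((10, 17), (13, 17)) = 3.0
d((10, 17), (-1, 18)) = 11.0454
d((13, 17), (-1, 18)) = 14.0357

Closest pair: (12, 15) and (13, 17) with distance 2.2361

The closest pair is (12, 15) and (13, 17) with Euclidean distance 2.2361. For 7 points, brute-force pairwise comparison is shown above. For large n, the divide-and-conquer algorithm (sort by x, recurse on halves, check the dividing strip) achieves O(n log n).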